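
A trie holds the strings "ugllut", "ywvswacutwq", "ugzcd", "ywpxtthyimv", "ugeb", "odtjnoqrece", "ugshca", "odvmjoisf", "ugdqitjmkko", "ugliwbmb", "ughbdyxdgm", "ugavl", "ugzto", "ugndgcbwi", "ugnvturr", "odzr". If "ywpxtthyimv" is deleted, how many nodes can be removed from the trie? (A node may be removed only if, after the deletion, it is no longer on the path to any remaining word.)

A node on "ywpxtthyimv"'s path can go only if nothing else ends at it or branches off below it.
The suffix "pxtthyimv" (9 nodes) is used only by "ywpxtthyimv"; the node for "yw" still has the child "v", so pruning stops there.
Nodes removed: 9

9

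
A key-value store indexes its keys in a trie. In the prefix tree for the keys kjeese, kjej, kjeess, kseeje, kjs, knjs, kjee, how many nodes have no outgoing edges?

6

Leaves are exactly the stored words that no other stored word extends.
Those words: "kjeese", "kjeess", "kjej", "kjs", "knjs", "kseeje"
Leaf count: 6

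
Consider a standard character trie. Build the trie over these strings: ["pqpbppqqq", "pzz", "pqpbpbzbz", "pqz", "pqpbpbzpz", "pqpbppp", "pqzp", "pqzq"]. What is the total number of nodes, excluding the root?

21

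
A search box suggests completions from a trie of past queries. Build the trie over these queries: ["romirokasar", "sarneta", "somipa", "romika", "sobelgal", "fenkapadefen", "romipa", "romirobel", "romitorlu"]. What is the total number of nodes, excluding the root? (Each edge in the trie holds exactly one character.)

Insert word by word; a character creates a node only if that edge doesn't already exist:
  "romirokasar" → 11 new (r, o, m, i, r, o, k, a, s, a, r)
  "sarneta" → 7 new (s, a, r, n, e, t, a)
  "somipa" → prefix "s" already present; 5 new (o, m, i, p, a)
  "romika" → prefix "romi" already present; 2 new (k, a)
  "sobelgal" → prefix "so" already present; 6 new (b, e, l, g, a, l)
  "fenkapadefen" → 12 new (f, e, n, k, a, p, a, d, e, f, e, n)
  "romipa" → prefix "romi" already present; 2 new (p, a)
  "romirobel" → prefix "romiro" already present; 3 new (b, e, l)
  "romitorlu" → prefix "romi" already present; 5 new (t, o, r, l, u)
Total nodes = 11 + 7 + 5 + 2 + 6 + 12 + 2 + 3 + 5 = 53

53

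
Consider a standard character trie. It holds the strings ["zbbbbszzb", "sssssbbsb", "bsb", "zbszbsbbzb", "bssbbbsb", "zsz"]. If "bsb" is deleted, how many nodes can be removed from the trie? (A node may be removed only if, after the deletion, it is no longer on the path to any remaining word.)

Walk "bsb" from the leaf back toward the root, removing each node that no remaining word uses.
The suffix "b" (1 node) is used only by "bsb"; the node for "bs" still has the child "s", so pruning stops there.
Nodes removed: 1

1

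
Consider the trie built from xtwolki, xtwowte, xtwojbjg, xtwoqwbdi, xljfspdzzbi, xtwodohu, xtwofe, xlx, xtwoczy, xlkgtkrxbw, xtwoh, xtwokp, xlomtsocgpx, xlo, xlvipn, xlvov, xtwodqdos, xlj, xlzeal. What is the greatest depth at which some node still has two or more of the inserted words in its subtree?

Equivalently: take the maximum, over all pairs, of their longest common prefix length.
"xtwodohu" and "xtwodqdos" agree on "xtwod" (5 characters) before diverging; nothing deeper is shared.
Longest shared-prefix length: 5

5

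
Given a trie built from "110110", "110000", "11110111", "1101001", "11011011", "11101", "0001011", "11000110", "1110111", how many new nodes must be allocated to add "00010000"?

3

Walking "00010000" from the root, the first 5 characters ("00010") follow existing edges; "0" is the first miss.
Each of the 3 remaining characters creates one node.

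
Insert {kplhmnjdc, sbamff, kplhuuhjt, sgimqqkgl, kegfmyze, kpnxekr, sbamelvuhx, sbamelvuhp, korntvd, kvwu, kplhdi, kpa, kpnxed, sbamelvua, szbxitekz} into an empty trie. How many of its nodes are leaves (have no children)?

15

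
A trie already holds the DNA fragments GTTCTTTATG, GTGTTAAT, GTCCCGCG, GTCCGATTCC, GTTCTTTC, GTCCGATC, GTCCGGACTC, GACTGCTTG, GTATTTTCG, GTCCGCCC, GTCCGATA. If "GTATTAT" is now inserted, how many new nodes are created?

2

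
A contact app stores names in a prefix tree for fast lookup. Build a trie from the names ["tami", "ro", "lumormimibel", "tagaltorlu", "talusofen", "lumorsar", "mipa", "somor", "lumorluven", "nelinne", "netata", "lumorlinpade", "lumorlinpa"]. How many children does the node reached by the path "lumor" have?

3

Follow the path "lumor" to its node, then look at its outgoing edges.
Distinct next characters after "lumor": l, m, s.
That node has 3 child edges.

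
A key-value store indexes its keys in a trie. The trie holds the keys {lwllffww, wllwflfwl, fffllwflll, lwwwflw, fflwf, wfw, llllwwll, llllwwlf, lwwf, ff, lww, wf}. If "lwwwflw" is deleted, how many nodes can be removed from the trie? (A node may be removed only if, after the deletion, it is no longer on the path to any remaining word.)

Walk "lwwwflw" from the leaf back toward the root, removing each node that no remaining word uses.
The suffix "wflw" (4 nodes) is used only by "lwwwflw"; the node for "lww" still has the child "f", so pruning stops there.
Nodes removed: 4

4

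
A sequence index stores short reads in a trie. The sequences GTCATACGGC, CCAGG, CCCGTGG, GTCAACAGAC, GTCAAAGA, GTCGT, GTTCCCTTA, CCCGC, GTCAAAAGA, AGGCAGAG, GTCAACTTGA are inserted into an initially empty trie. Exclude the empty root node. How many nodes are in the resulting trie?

54

Count nodes per top-level branch (shared prefixes stored once):
  'A'-branch (AGGCAGAG): 8 nodes
  'C'-branch (CCAGG, CCCGC, CCCGTGG): 11 nodes
  'G'-branch (GTCAAAAGA, GTCAAAGA, GTCAACAGAC, GTCAACTTGA, GTCATACGGC, GTCGT, GTTCCCTTA): 35 nodes
Sum: 54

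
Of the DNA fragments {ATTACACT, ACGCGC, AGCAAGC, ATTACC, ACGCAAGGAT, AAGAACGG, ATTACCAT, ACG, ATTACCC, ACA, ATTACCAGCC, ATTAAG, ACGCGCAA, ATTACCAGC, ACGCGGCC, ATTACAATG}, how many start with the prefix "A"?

16

Filter for entries beginning with "A":
Matches: "AAGAACGG", "ACA", "ACG", "ACGCAAGGAT", "ACGCGC", "ACGCGCAA", "ACGCGGCC", "AGCAAGC", "ATTAAG", "ATTACAATG", "ATTACACT", "ATTACC", "ATTACCAGC", "ATTACCAGCC", "ATTACCAT", "ATTACCC"
Count: 16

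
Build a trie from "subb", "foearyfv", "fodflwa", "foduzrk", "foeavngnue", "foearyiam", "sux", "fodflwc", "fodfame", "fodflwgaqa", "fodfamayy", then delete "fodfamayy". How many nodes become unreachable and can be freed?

3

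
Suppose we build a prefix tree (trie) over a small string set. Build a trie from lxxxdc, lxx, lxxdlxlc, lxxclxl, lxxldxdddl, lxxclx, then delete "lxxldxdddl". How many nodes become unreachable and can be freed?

7

Walk "lxxldxdddl" from the leaf back toward the root, removing each node that no remaining word uses.
The suffix "ldxdddl" (7 nodes) is used only by "lxxldxdddl"; the node for "lxx" still has the child "x", so pruning stops there.
Nodes removed: 7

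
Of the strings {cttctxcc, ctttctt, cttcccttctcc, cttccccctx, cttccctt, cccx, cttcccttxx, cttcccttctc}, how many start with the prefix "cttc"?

6

Filter for entries beginning with "cttc":
Words under "cttc": cttccccctx, cttccctt, cttcccttctc, cttcccttctcc, cttcccttxx, cttctxcc
Count: 6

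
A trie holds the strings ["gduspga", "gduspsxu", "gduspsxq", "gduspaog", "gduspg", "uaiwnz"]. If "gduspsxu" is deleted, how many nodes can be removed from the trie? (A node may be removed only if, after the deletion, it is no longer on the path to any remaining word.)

1

A node on "gduspsxu"'s path can go only if nothing else ends at it or branches off below it.
The suffix "u" (1 node) is used only by "gduspsxu"; the node for "gduspsx" still has the child "q", so pruning stops there.
Nodes removed: 1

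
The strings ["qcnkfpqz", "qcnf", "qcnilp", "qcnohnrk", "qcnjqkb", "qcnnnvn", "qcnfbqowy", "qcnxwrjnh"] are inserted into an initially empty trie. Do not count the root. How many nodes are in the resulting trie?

Trie structure (* marks end of a word):
(root)
└─ q
   └─ c
      └─ n
         ├─ f *
         │  └─ b
         │     └─ q
         │        └─ o
         │           └─ w
         │              └─ y *
         ├─ i
         │  └─ l
         │     └─ p *
         ├─ j
         │  └─ q
         │     └─ k
         │        └─ b *
         ├─ k
         │  └─ f
         │     └─ p
         │        └─ q
         │           └─ z *
         ├─ n
         │  └─ n
         │     └─ v
         │        └─ n *
         ├─ o
         │  └─ h
         │     └─ n
         │        └─ r
         │           └─ k *
         └─ x
            └─ w
               └─ r
                  └─ j
                     └─ n
                        └─ h *
Counting every labelled node above: 36.

36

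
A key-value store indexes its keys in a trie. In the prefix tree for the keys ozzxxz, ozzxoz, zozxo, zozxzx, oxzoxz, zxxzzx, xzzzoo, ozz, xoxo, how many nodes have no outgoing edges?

8

Leaves are exactly the stored words that no other stored word extends.
Those words: "oxzoxz", "ozzxoz", "ozzxxz", "xoxo", "xzzzoo", "zozxo", "zozxzx", "zxxzzx"
Leaf count: 8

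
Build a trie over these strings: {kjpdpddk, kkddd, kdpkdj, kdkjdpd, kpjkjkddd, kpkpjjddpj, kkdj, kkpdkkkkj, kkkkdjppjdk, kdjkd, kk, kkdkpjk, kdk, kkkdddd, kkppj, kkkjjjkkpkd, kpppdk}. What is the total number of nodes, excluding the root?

80

For each word, the new-node count is its length minus the longest prefix already in the trie:
  "kjpdpddk" → 8 new (k, j, p, d, p, d, d, k)
  "kkddd" → prefix "k" already present; 4 new (k, d, d, d)
  "kdpkdj" → prefix "k" already present; 5 new (d, p, k, d, j)
  "kdkjdpd" → prefix "kd" already present; 5 new (k, j, d, p, d)
  "kpjkjkddd" → prefix "k" already present; 8 new (p, j, k, j, k, d, d, d)
  "kpkpjjddpj" → prefix "kp" already present; 8 new (k, p, j, j, d, d, p, j)
  "kkdj" → prefix "kkd" already present; 1 new (j)
  "kkpdkkkkj" → prefix "kk" already present; 7 new (p, d, k, k, k, k, j)
  "kkkkdjppjdk" → prefix "kk" already present; 9 new (k, k, d, j, p, p, j, d, k)
  "kdjkd" → prefix "kd" already present; 3 new (j, k, d)
  "kk" → prefix "kk" already present; 0 new (none)
  "kkdkpjk" → prefix "kkd" already present; 4 new (k, p, j, k)
  "kdk" → prefix "kdk" already present; 0 new (none)
  "kkkdddd" → prefix "kkk" already present; 4 new (d, d, d, d)
  "kkppj" → prefix "kkp" already present; 2 new (p, j)
  "kkkjjjkkpkd" → prefix "kkk" already present; 8 new (j, j, j, k, k, p, k, d)
  "kpppdk" → prefix "kp" already present; 4 new (p, p, d, k)
Total nodes = 8 + 4 + 5 + 5 + 8 + 8 + 1 + 7 + 9 + 3 + 0 + 4 + 0 + 4 + 2 + 8 + 4 = 80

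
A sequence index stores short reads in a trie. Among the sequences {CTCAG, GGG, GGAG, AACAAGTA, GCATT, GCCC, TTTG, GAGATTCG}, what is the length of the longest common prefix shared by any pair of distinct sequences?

Look for the deepest trie node that still has at least two words in its subtree.
e.g. "GCATT" and "GCCC" share the prefix "GC" of length 2; no pair shares a longer one.
Longest shared-prefix length: 2

2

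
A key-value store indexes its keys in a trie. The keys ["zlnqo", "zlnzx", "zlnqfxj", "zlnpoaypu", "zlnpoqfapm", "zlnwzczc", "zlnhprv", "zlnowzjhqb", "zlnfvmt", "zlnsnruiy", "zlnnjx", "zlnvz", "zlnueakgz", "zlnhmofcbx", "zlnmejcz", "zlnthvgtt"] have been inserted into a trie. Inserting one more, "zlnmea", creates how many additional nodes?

1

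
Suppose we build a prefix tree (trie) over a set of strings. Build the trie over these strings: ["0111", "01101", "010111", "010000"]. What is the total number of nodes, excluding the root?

Count nodes per top-level branch (shared prefixes stored once):
  '0'-branch (010000, 010111, 01101, 0111): 13 nodes
Sum: 13

13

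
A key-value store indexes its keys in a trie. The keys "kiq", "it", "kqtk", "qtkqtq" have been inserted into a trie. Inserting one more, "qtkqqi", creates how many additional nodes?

2

Walking "qtkqqi" from the root, the first 4 characters ("qtkq") follow existing edges; "q" is the first miss.
So 6 − 4 = 2 new nodes.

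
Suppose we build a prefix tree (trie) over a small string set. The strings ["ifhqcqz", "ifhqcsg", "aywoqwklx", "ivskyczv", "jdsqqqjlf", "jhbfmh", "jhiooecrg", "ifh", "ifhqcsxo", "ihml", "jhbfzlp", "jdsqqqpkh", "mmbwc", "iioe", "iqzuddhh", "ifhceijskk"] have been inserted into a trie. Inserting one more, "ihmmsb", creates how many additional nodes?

Walking "ihmmsb" from the root, the first 3 characters ("ihm") follow existing edges; "m" is the first miss.
Each of the 3 remaining characters creates one node.

3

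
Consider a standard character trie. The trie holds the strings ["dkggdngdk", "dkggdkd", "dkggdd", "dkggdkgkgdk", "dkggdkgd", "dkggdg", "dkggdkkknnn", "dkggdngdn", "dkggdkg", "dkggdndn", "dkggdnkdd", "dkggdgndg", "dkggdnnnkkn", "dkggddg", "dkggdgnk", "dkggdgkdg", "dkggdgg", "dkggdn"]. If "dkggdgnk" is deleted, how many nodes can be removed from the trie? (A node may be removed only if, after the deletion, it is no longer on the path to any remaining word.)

1

Walk "dkggdgnk" from the leaf back toward the root, removing each node that no remaining word uses.
The suffix "k" (1 node) is used only by "dkggdgnk"; the node for "dkggdgn" still has the child "d", so pruning stops there.
Nodes removed: 1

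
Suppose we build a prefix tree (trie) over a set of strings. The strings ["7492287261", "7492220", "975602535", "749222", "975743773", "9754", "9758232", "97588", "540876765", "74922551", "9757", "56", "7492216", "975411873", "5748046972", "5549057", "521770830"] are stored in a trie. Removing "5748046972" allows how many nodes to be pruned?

9

After clearing the end-marker at "5748046972", prune upward until reaching a node still needed by another word.
The suffix "748046972" (9 nodes) is used only by "5748046972"; the node for "5" still has the child "4", so pruning stops there.
Nodes removed: 9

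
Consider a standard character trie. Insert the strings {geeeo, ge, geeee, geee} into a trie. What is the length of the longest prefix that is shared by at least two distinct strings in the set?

The deepest shared node is where two words last agree before diverging.
"geee" and "geeee" agree on "geee" (4 characters) before diverging; nothing deeper is shared.
Longest shared-prefix length: 4

4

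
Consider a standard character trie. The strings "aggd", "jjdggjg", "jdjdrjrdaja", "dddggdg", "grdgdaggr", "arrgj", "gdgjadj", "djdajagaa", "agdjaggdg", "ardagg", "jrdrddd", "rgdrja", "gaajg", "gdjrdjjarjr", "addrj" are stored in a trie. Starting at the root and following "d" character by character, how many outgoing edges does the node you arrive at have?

2

Walk "d" from the root, arriving at one node.
Distinct next characters after "d": d, j.
That node has 2 child edges.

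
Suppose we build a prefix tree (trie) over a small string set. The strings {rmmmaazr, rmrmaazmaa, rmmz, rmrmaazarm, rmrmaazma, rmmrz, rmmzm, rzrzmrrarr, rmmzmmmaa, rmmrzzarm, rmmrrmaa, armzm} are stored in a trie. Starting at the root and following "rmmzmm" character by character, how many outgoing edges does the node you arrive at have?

The children of the "rmmzmm" node are the distinct next characters among strings starting with "rmmzmm".
Distinct next characters after "rmmzmm": m.
That node has 1 child edge.

1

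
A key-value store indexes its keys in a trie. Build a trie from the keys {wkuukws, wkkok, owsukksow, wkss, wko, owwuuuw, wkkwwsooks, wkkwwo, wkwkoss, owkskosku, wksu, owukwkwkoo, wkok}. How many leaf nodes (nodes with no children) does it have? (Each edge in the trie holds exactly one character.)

A leaf is a node with no children — equivalently, the end of a word that is not a proper prefix of any other stored word.
Those words: "owkskosku", "owsukksow", "owukwkwkoo", "owwuuuw", "wkkok", "wkkwwo", "wkkwwsooks", "wkok", "wkss", "wksu", "wkuukws", "wkwkoss"
Leaf count: 12

12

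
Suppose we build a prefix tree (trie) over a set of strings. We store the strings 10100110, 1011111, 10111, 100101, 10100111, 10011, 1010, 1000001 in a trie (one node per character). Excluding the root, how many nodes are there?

Insert word by word; a character creates a node only if that edge doesn't already exist:
  "10100110" → 8 new (1, 0, 1, 0, 0, 1, 1, 0)
  "1011111" → prefix "101" already present; 4 new (1, 1, 1, 1)
  "10111" → prefix "10111" already present; 0 new (none)
  "100101" → prefix "10" already present; 4 new (0, 1, 0, 1)
  "10100111" → prefix "1010011" already present; 1 new (1)
  "10011" → prefix "1001" already present; 1 new (1)
  "1010" → prefix "1010" already present; 0 new (none)
  "1000001" → prefix "100" already present; 4 new (0, 0, 0, 1)
Total nodes = 8 + 4 + 0 + 4 + 1 + 1 + 0 + 4 = 22

22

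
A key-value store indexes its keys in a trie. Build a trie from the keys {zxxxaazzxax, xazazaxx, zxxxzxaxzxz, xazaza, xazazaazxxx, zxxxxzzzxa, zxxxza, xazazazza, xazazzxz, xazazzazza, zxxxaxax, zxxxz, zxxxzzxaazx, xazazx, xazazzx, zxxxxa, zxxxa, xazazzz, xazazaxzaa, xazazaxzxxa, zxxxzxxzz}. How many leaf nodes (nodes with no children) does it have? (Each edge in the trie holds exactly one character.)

17

Leaves are exactly the stored words that no other stored word extends.
Those words: "xazazaazxxx", "xazazaxx", "xazazaxzaa", "xazazaxzxxa", "xazazazza", "xazazx", "xazazzazza", "xazazzxz", "xazazzz", "zxxxaazzxax", "zxxxaxax", "zxxxxa", "zxxxxzzzxa", "zxxxza", "zxxxzxaxzxz", "zxxxzxxzz", "zxxxzzxaazx"
Leaf count: 17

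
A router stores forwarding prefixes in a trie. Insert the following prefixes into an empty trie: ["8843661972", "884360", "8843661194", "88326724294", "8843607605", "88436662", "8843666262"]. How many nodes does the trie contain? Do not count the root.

Count nodes per top-level branch (shared prefixes stored once):
  '8'-branch (88326724294, 884360, 8843607605, 8843661194, 8843661972, 88436662, 8843666262): 31 nodes
Sum: 31

31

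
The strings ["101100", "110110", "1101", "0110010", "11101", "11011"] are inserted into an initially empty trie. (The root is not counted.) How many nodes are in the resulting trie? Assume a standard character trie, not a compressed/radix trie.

21

Trace insertions, counting only characters that open a new branch:
  "101100" → 6 new (1, 0, 1, 1, 0, 0)
  "110110" → prefix "1" already present; 5 new (1, 0, 1, 1, 0)
  "1101" → prefix "1101" already present; 0 new (none)
  "0110010" → 7 new (0, 1, 1, 0, 0, 1, 0)
  "11101" → prefix "11" already present; 3 new (1, 0, 1)
  "11011" → prefix "11011" already present; 0 new (none)
Total nodes = 6 + 5 + 0 + 7 + 3 + 0 = 21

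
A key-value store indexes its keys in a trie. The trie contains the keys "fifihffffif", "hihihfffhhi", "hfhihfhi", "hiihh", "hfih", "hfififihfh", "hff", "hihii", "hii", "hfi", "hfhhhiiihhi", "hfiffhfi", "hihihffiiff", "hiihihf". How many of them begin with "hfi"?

4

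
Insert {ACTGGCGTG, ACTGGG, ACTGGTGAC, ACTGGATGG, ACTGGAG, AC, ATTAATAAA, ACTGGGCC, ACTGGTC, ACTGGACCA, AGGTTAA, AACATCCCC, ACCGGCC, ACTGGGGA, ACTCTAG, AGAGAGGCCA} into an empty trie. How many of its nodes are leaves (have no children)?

14

Leaves are exactly the stored words that no other stored word extends.
Those words: "AACATCCCC", "ACCGGCC", "ACTCTAG", "ACTGGACCA", "ACTGGAG", "ACTGGATGG", "ACTGGCGTG", "ACTGGGCC", "ACTGGGGA", "ACTGGTC", "ACTGGTGAC", "AGAGAGGCCA", "AGGTTAA", "ATTAATAAA"
Leaf count: 14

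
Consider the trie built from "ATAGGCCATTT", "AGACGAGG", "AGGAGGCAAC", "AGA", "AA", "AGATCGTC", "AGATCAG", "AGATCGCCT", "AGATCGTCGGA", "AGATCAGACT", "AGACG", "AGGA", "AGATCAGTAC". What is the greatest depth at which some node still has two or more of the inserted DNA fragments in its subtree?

8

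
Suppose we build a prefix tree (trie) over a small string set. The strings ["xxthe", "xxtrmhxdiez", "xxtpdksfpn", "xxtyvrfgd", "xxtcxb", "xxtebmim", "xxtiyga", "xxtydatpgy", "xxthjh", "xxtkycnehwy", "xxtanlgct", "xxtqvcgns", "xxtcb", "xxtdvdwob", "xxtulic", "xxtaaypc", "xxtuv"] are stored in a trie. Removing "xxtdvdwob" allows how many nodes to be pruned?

After clearing the end-marker at "xxtdvdwob", prune upward until reaching a node still needed by another word.
The suffix "dvdwob" (6 nodes) is used only by "xxtdvdwob"; the node for "xxt" still has the child "h", so pruning stops there.
Nodes removed: 6

6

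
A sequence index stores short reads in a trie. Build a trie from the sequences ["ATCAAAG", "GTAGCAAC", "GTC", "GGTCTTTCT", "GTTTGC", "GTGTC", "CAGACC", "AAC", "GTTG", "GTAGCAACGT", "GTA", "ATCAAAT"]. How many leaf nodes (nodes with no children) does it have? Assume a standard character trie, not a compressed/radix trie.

10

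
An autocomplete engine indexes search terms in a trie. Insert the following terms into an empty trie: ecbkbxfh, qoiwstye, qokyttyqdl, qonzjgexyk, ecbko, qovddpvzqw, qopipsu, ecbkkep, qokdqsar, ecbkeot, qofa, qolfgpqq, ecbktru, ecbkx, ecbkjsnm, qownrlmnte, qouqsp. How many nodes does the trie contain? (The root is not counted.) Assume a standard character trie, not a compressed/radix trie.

85

Count nodes per top-level branch (shared prefixes stored once):
  'e'-branch (ecbkbxfh, ecbkeot, ecbkjsnm, ecbkkep, ecbko, ecbktru, ecbkx): 23 nodes
  'q'-branch (qofa, qoiwstye, qokdqsar, qokyttyqdl, qolfgpqq, qonzjgexyk, qopipsu, qouqsp, qovddpvzqw, qownrlmnte): 62 nodes
Sum: 85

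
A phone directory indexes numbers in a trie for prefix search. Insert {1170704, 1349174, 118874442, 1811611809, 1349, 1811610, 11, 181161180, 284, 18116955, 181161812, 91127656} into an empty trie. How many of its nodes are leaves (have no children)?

9

Leaves are exactly the stored words that no other stored word extends.
Those words: "1170704", "118874442", "1349174", "1811610", "1811611809", "181161812", "18116955", "284", "91127656"
Leaf count: 9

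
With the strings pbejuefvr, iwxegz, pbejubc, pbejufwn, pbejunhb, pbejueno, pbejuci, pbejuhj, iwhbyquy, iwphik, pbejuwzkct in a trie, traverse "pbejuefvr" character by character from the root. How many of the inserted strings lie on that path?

Check each prefix of "pbejuefvr" against the stored set — each match is an end-marker on the path.
Prefixes of the query that are stored words: "pbejuefvr"
Count: 1

1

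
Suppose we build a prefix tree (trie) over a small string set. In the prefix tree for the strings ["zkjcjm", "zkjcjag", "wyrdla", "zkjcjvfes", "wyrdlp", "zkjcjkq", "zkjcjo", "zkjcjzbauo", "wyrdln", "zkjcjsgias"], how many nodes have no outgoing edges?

10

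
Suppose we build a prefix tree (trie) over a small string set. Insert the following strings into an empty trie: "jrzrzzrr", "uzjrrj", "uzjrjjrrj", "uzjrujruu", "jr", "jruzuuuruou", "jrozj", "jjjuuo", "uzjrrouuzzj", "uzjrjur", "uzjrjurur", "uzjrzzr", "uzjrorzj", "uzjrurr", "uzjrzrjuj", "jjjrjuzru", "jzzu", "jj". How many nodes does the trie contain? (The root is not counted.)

Insert word by word; a character creates a node only if that edge doesn't already exist:
  "jrzrzzrr" → 8 new (j, r, z, r, z, z, r, r)
  "uzjrrj" → 6 new (u, z, j, r, r, j)
  "uzjrjjrrj" → prefix "uzjr" already present; 5 new (j, j, r, r, j)
  "uzjrujruu" → prefix "uzjr" already present; 5 new (u, j, r, u, u)
  "jr" → prefix "jr" already present; 0 new (none)
  "jruzuuuruou" → prefix "jr" already present; 9 new (u, z, u, u, u, r, u, o, u)
  "jrozj" → prefix "jr" already present; 3 new (o, z, j)
  "jjjuuo" → prefix "j" already present; 5 new (j, j, u, u, o)
  "uzjrrouuzzj" → prefix "uzjrr" already present; 6 new (o, u, u, z, z, j)
  "uzjrjur" → prefix "uzjrj" already present; 2 new (u, r)
  "uzjrjurur" → prefix "uzjrjur" already present; 2 new (u, r)
  "uzjrzzr" → prefix "uzjr" already present; 3 new (z, z, r)
  "uzjrorzj" → prefix "uzjr" already present; 4 new (o, r, z, j)
  "uzjrurr" → prefix "uzjru" already present; 2 new (r, r)
  "uzjrzrjuj" → prefix "uzjrz" already present; 4 new (r, j, u, j)
  "jjjrjuzru" → prefix "jjj" already present; 6 new (r, j, u, z, r, u)
  "jzzu" → prefix "j" already present; 3 new (z, z, u)
  "jj" → prefix "jj" already present; 0 new (none)
Total nodes = 8 + 6 + 5 + 5 + 0 + 9 + 3 + 5 + 6 + 2 + 2 + 3 + 4 + 2 + 4 + 6 + 3 + 0 = 73

73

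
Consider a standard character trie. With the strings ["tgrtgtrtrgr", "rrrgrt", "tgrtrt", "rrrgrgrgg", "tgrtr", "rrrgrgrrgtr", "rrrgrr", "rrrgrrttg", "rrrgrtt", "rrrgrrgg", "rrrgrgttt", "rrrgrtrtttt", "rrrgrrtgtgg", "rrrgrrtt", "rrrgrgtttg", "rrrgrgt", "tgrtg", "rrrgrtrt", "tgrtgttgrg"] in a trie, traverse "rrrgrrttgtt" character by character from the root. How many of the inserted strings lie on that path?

Traverse "rrrgrrttgtt" character by character; count nodes along the way that are marked as word ends.
Prefixes of the query that are stored words: "rrrgrr", "rrrgrrtt", "rrrgrrttg"
Count: 3

3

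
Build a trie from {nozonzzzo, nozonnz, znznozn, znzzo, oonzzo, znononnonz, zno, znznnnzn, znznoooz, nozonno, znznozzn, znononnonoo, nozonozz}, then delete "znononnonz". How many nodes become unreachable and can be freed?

Walk "znononnonz" from the leaf back toward the root, removing each node that no remaining word uses.
The suffix "z" (1 node) is used only by "znononnonz"; the node for "znononnon" still has the child "o", so pruning stops there.
Nodes removed: 1

1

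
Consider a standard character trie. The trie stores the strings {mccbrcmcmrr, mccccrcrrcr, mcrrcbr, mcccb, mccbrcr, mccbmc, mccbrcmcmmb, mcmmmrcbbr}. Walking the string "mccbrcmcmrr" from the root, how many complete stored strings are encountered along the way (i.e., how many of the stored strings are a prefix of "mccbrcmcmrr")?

Traverse "mccbrcmcmrr" character by character; count nodes along the way that are marked as word ends.
Prefixes of the query that are stored words: "mccbrcmcmrr"
Count: 1

1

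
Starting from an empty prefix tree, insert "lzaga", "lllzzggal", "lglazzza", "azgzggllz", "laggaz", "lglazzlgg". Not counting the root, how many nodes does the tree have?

37

Count nodes per top-level branch (shared prefixes stored once):
  'a'-branch (azgzggllz): 9 nodes
  'l'-branch (laggaz, lglazzlgg, lglazzza, lllzzggal, lzaga): 28 nodes
Sum: 37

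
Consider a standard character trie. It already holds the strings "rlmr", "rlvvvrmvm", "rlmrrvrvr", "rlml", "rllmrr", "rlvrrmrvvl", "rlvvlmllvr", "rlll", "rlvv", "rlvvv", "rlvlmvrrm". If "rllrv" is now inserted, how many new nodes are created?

2

"rll" is already a path in the trie; the remaining "rv" must be added.
Each of the 2 remaining characters creates one node.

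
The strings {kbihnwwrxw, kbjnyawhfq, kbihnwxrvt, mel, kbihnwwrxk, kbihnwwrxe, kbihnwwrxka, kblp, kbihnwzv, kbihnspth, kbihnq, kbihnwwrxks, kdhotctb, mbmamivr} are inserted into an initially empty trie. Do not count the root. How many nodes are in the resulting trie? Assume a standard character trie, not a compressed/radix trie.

For each word, the new-node count is its length minus the longest prefix already in the trie:
  "kbihnwwrxw" → 10 new (k, b, i, h, n, w, w, r, x, w)
  "kbjnyawhfq" → prefix "kb" already present; 8 new (j, n, y, a, w, h, f, q)
  "kbihnwxrvt" → prefix "kbihnw" already present; 4 new (x, r, v, t)
  "mel" → 3 new (m, e, l)
  "kbihnwwrxk" → prefix "kbihnwwrx" already present; 1 new (k)
  "kbihnwwrxe" → prefix "kbihnwwrx" already present; 1 new (e)
  "kbihnwwrxka" → prefix "kbihnwwrxk" already present; 1 new (a)
  "kblp" → prefix "kb" already present; 2 new (l, p)
  "kbihnwzv" → prefix "kbihnw" already present; 2 new (z, v)
  "kbihnspth" → prefix "kbihn" already present; 4 new (s, p, t, h)
  "kbihnq" → prefix "kbihn" already present; 1 new (q)
  "kbihnwwrxks" → prefix "kbihnwwrxk" already present; 1 new (s)
  "kdhotctb" → prefix "k" already present; 7 new (d, h, o, t, c, t, b)
  "mbmamivr" → prefix "m" already present; 7 new (b, m, a, m, i, v, r)
Total nodes = 10 + 8 + 4 + 3 + 1 + 1 + 1 + 2 + 2 + 4 + 1 + 1 + 7 + 7 = 52

52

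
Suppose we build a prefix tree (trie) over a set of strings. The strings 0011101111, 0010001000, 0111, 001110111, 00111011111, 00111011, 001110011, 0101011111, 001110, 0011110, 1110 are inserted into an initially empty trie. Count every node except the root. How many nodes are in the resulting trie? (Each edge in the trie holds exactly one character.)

Count nodes per top-level branch (shared prefixes stored once):
  '0'-branch (0010001000, 001110, 001110011, 00111011, 001110111, 0011101111, 00111011111, 0011110, 0101011111, 0111): 34 nodes
  '1'-branch (1110): 4 nodes
Sum: 38

38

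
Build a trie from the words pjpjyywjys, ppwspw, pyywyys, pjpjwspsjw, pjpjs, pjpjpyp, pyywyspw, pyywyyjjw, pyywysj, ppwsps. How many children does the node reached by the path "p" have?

3

Walk "p" from the root, arriving at one node.
Distinct next characters after "p": j, p, y.
That node has 3 child edges.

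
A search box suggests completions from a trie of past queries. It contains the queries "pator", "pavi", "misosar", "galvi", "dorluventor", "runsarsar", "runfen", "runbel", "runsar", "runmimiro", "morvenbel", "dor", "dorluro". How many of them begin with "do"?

3

Walk to "do"; the words in its subtree are exactly those with that prefix.
Words under "do": dor, dorluro, dorluventor
Count: 3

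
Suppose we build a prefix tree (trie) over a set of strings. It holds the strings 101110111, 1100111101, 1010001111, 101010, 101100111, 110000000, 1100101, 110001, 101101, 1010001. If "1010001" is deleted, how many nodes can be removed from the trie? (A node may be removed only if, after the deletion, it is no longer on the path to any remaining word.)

0

A node on "1010001"'s path can go only if nothing else ends at it or branches off below it.
Every node on "1010001" is still needed (e.g. by "1010001111"), so nothing is freed.
Nodes removed: 0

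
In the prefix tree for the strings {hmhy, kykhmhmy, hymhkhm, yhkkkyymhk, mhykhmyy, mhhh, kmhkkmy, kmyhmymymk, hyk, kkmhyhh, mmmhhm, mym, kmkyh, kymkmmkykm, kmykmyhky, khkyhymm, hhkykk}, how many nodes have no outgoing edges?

17

Leaves are exactly the stored words that no other stored word extends.
Those words: "hhkykk", "hmhy", "hyk", "hymhkhm", "khkyhymm", "kkmhyhh", "kmhkkmy", "kmkyh", "kmyhmymymk", "kmykmyhky", "kykhmhmy", "kymkmmkykm", "mhhh", "mhykhmyy", "mmmhhm", "mym", "yhkkkyymhk"
Leaf count: 17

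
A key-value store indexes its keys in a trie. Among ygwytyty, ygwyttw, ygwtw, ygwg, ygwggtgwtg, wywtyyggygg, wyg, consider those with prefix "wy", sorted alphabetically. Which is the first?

wyg

Filter for "wy…" and sort: "wyg", "wywtyyggygg"
The 1st is wyg.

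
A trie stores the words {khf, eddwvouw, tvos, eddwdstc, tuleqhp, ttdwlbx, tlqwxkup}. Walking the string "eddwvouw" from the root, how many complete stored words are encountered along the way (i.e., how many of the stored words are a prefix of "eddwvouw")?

1

Walk "eddwvouw" from the root; an end-of-word marker is hit whenever a stored word is a prefix of "eddwvouw".
Prefixes of the query that are stored words: "eddwvouw"
Count: 1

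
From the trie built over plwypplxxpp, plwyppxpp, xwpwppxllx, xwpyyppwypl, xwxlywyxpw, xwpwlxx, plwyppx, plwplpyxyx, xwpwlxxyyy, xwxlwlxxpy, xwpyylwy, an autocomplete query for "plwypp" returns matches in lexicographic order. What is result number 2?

Filter for "plwypp…" and sort: "plwypplxxpp", "plwyppx", "plwyppxpp"
The 2nd is plwyppx.

plwyppx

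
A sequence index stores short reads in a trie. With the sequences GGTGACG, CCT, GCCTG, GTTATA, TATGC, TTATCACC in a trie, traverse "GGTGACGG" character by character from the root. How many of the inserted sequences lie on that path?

Check each prefix of "GGTGACGG" against the stored set — each match is an end-marker on the path.
Prefixes of the query that are stored words: "GGTGACG"
Count: 1

1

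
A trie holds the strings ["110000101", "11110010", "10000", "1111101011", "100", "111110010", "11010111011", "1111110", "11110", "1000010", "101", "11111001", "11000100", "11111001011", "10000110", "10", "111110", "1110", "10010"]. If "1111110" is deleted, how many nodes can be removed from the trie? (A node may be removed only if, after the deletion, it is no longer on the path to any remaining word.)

2

A node on "1111110"'s path can go only if nothing else ends at it or branches off below it.
The suffix "10" (2 nodes) is used only by "1111110"; the node for "11111" still has the child "0", so pruning stops there.
Nodes removed: 2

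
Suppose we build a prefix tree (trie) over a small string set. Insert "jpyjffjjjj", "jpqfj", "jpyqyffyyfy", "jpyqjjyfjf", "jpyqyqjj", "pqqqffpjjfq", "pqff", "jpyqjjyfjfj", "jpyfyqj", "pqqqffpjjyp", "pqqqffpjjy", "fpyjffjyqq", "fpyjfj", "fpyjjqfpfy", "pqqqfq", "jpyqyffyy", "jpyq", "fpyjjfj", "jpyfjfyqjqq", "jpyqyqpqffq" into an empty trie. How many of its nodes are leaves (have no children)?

16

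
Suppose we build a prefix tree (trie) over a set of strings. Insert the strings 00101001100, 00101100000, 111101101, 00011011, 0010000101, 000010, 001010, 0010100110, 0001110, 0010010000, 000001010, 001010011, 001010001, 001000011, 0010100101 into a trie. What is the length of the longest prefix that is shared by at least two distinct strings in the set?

10

Look for the deepest trie node that still has at least two words in its subtree.
e.g. "0010100110" and "00101001100" share the prefix "0010100110" of length 10; no pair shares a longer one.
Longest shared-prefix length: 10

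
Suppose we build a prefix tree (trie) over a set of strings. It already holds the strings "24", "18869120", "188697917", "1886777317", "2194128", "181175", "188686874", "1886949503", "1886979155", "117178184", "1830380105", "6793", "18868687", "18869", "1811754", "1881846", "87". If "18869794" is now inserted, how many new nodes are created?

1

The longest prefix of "18869794" already in the trie is "1886979" (length 7).
So 8 − 7 = 1 new nodes.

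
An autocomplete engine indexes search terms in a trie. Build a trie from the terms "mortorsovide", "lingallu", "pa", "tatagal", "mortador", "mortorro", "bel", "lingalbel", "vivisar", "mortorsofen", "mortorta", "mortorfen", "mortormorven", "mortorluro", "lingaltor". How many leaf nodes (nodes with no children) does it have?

A leaf is a node with no children — equivalently, the end of a word that is not a proper prefix of any other stored word.
Those words: "bel", "lingalbel", "lingallu", "lingaltor", "mortador", "mortorfen", "mortorluro", "mortormorven", "mortorro", "mortorsofen", "mortorsovide", "mortorta", "pa", "tatagal", "vivisar"
Leaf count: 15

15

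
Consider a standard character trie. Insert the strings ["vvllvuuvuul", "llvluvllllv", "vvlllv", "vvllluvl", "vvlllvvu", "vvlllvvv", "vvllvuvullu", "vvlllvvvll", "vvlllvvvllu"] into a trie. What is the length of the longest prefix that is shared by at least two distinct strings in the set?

10

Look for the deepest trie node that still has at least two words in its subtree.
"vvlllvvvll" and "vvlllvvvllu" agree on "vvlllvvvll" (10 characters) before diverging; nothing deeper is shared.
Longest shared-prefix length: 10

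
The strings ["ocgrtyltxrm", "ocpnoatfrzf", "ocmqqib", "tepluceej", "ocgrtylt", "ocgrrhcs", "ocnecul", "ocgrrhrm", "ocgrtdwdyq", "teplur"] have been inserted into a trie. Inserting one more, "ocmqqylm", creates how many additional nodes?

3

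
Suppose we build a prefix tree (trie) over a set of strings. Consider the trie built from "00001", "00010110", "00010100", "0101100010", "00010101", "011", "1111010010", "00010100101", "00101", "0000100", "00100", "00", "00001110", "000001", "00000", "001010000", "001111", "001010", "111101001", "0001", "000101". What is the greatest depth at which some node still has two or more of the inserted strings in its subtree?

The deepest shared node is where two words last agree before diverging.
"111101001" and "1111010010" agree on "111101001" (9 characters) before diverging; nothing deeper is shared.
Longest shared-prefix length: 9

9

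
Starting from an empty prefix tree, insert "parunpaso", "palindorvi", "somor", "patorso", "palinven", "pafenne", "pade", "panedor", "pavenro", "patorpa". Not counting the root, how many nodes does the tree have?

Count nodes per top-level branch (shared prefixes stored once):
  'p'-branch (pade, pafenne, palindorvi, palinven, panedor, parunpaso, patorpa, patorso, pavenro): 44 nodes
  's'-branch (somor): 5 nodes
Sum: 49

49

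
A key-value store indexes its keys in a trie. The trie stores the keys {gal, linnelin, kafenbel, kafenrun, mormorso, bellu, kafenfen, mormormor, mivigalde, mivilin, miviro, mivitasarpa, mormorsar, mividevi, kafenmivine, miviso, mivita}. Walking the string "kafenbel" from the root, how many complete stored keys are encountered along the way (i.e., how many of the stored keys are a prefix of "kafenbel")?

1

Check each prefix of "kafenbel" against the stored set — each match is an end-marker on the path.
Prefixes of the query that are stored words: "kafenbel"
Count: 1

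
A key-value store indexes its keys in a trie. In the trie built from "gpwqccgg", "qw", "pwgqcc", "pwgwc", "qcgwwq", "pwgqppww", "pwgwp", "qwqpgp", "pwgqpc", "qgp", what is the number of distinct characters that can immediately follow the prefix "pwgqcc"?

0

The children of the "pwgqcc" node are the distinct next characters among strings starting with "pwgqcc".
No stored string extends past "pwgqcc".
That node has 0 child edges.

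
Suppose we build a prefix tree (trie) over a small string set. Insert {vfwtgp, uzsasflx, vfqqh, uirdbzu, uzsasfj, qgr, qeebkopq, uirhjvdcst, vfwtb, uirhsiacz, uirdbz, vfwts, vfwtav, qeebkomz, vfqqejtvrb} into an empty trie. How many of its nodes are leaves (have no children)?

A leaf is a node with no children — equivalently, the end of a word that is not a proper prefix of any other stored word.
Those words: "qeebkomz", "qeebkopq", "qgr", "uirdbzu", "uirhjvdcst", "uirhsiacz", "uzsasfj", "uzsasflx", "vfqqejtvrb", "vfqqh", "vfwtav", "vfwtb", "vfwtgp", "vfwts"
Leaf count: 14

14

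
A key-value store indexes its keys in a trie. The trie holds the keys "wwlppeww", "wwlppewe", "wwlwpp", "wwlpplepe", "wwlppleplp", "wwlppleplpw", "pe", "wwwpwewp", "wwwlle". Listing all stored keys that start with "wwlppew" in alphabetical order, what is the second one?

wwlppeww

Filter for "wwlppew…" and sort: "wwlppewe", "wwlppeww"
The 2nd is wwlppeww.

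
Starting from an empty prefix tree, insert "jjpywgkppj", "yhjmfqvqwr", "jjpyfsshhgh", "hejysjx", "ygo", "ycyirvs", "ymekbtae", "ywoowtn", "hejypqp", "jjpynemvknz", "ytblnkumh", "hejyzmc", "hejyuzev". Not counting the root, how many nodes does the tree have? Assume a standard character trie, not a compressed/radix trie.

80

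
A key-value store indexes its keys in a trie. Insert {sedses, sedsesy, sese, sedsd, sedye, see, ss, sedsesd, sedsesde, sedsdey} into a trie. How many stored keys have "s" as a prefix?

10

Walk to "s"; the words in its subtree are exactly those with that prefix.
Words under "s": sedsd, sedsdey, sedses, sedsesd, sedsesde, sedsesy, sedye, see, sese, ss
Count: 10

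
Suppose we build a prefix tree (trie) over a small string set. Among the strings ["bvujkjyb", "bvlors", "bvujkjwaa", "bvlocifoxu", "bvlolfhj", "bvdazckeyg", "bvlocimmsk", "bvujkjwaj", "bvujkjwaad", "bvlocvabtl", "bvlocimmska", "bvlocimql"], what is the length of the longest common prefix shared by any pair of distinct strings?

10

Equivalently: take the maximum, over all pairs, of their longest common prefix length.
e.g. "bvlocimmsk" and "bvlocimmska" share the prefix "bvlocimmsk" of length 10; no pair shares a longer one.
Longest shared-prefix length: 10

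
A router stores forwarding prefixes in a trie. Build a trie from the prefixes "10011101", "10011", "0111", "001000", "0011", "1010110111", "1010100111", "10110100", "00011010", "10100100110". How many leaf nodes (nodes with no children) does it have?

Leaves are exactly the stored words that no other stored word extends.
Those words: "00011010", "001000", "0011", "0111", "10011101", "10100100110", "1010100111", "1010110111", "10110100"
Leaf count: 9

9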